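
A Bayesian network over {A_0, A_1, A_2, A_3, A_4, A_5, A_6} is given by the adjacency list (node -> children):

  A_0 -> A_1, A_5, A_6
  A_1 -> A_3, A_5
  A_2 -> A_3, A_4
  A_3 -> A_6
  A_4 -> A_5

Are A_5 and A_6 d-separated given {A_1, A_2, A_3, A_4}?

No

We examine all 6 paths between A_5 and A_6:
Path 1: A_5 ← A_0 → A_6
  A_0 is a fork and A_0 is not conditioned on — no node blocks this path, so it is active.
Path 2: A_5 ← A_0 → A_1 → A_3 → A_6
  A_1 is a chain here and A_1 is conditioned on, so the path is blocked at A_1.
Path 3: A_5 ← A_4 ← A_2 → A_3 → A_6
  A_4 is a chain here and A_4 is conditioned on, so the path is blocked at A_4.
Path 4: A_5 ← A_4 ← A_2 → A_3 ← A_1 ← A_0 → A_6
  A_4 is a chain here and A_4 is conditioned on, so the path is blocked at A_4.
Path 5: A_5 ← A_1 → A_3 → A_6
  A_1 is a fork here and A_1 is conditioned on, so the path is blocked at A_1.
Path 6: A_5 ← A_1 ← A_0 → A_6
  A_1 is a chain here and A_1 is conditioned on, so the path is blocked at A_1.
Because an active path exists, A_5 and A_6 are not d-separated.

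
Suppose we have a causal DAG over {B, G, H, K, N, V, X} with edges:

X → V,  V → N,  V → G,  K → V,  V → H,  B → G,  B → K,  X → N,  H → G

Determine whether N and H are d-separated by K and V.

There are 6 undirected paths between N and H; checking each against the conditioning set {K, V}:
  1. N ← X → V → G ← H — X:fork[open]; V:chain[blocks]; G:collider[blocks] ⇒ blocked
  2. N ← X → V ← K ← B → G ← H — X:fork[open]; V:collider[open]; K:chain[blocks]; B:fork[open]; G:collider[blocks] ⇒ blocked
  3. N ← X → V → H — X:fork[open]; V:chain[blocks] ⇒ blocked
  4. N ← V → G ← H — V:fork[blocks]; G:collider[blocks] ⇒ blocked
  5. N ← V ← K ← B → G ← H — V:chain[blocks]; K:chain[blocks]; B:fork[open]; G:collider[blocks] ⇒ blocked
  6. N ← V → H — V:fork[blocks] ⇒ blocked
Every path is blocked, so N and H are d-separated given {K, V}.

Yes — N and H are d-separated given {K, V}.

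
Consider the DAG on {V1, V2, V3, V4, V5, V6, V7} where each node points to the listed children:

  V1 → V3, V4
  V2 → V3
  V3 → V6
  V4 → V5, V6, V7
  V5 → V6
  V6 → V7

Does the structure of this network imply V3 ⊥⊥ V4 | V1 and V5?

4 paths connect V3 and V4; each must be blocked for d-separation to hold:
Path 1: V3 → V6 ← V4
  V6 is a collider here and neither V6 nor any of its descendants is conditioned on, so the collider stays closed — the path is blocked at V6.
Path 2: V3 → V6 → V7 ← V4
  V7 is a collider here and neither V7 nor any of its descendants is conditioned on, so the collider stays closed — the path is blocked at V7.
Path 3: V3 → V6 ← V5 ← V4
  V6 is a collider here and neither V6 nor any of its descendants is conditioned on, so the collider stays closed — the path is blocked at V6.
Path 4: V3 ← V1 → V4
  V1 is a fork here and V1 is conditioned on, so the path is blocked at V1.
Since every path is blocked, d-separation holds.

Yes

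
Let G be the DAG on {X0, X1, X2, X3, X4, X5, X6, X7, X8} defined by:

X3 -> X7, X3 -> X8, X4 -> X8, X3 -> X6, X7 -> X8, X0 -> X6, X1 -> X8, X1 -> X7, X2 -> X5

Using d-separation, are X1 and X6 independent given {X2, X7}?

No

There are 4 undirected paths between X1 and X6; checking each against the conditioning set {X2, X7}:
  1. X1 → X7 ← X3 → X6 — X7:collider[open]; X3:fork[open] ⇒ active
  2. X1 → X7 → X8 ← X3 → X6 — X7:chain[blocks]; X8:collider[blocks]; X3:fork[open] ⇒ blocked
  3. X1 → X8 ← X7 ← X3 → X6 — X8:collider[blocks]; X7:chain[blocks]; X3:fork[open] ⇒ blocked
  4. X1 → X8 ← X3 → X6 — X8:collider[blocks]; X3:fork[open] ⇒ blocked
Since the path X1 → X7 ← X3 → X6 is active, X1 and X6 are not d-separated given {X2, X7}.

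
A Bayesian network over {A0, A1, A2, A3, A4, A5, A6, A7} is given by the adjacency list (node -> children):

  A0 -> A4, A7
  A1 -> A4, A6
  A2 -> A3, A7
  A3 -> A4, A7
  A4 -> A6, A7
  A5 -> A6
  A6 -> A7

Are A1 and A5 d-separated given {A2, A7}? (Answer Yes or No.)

No

There are 6 undirected paths between A1 and A5; checking each against the conditioning set {A2, A7}:
  1. A1 → A4 → A7 ← A6 ← A5 — A4:chain[open]; A7:collider[open]; A6:chain[open] ⇒ active
  2. A1 → A4 ← A3 → A7 ← A6 ← A5 — A4:collider[open]; A3:fork[open]; A7:collider[open]; A6:chain[open] ⇒ active
  3. A1 → A4 ← A3 ← A2 → A7 ← A6 ← A5 — A4:collider[open]; A3:chain[open]; A2:fork[blocks]; A7:collider[open]; A6:chain[open] ⇒ blocked
  4. A1 → A4 ← A0 → A7 ← A6 ← A5 — A4:collider[open]; A0:fork[open]; A7:collider[open]; A6:chain[open] ⇒ active
  5. A1 → A4 → A6 ← A5 — A4:chain[open]; A6:collider[open] ⇒ active
  6. A1 → A6 ← A5 — A6:collider[open] ⇒ active
At least one path is unblocked, so d-separation fails.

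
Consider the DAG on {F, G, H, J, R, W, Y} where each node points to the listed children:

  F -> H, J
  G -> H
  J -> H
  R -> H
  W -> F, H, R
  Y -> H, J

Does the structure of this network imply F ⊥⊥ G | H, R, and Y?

There are 5 undirected paths between F and G; checking each against the conditioning set {H, R, Y}:
Path 1: F → J → H ← G
  J is a chain and J is not conditioned on; H is a collider and H is conditioned on, which opens it — no node blocks this path, so it is active.
Path 2: F → J ← Y → H ← G
  Y is a fork here and Y is conditioned on, so the path is blocked at Y.
Path 3: F → H ← G
  H is a collider and H is conditioned on, which opens it — no node blocks this path, so it is active.
Path 4: F ← W → H ← G
  W is a fork and W is not conditioned on; H is a collider and H is conditioned on, which opens it — no node blocks this path, so it is active.
Path 5: F ← W → R → H ← G
  R is a chain here and R is conditioned on, so the path is blocked at R.
Because an active path exists, F and G are not d-separated.

No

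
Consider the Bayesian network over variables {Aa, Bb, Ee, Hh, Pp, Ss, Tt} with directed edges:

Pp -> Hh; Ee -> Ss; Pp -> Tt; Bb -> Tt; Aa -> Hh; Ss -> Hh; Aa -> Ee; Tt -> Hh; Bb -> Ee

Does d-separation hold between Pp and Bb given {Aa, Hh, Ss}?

There are 6 undirected paths between Pp and Bb; checking each against the conditioning set {Aa, Hh, Ss}:
Path 1: Pp → Hh ← Tt ← Bb
  Hh is a collider and Hh is conditioned on, which opens it; Tt is a chain and Tt is not conditioned on — no node blocks this path, so it is active.
Path 2: Pp → Hh ← Ss ← Ee ← Bb
  Ss is a chain here and Ss is conditioned on, so the path is blocked at Ss.
Path 3: Pp → Hh ← Aa → Ee ← Bb
  Aa is a fork here and Aa is conditioned on, so the path is blocked at Aa.
Path 4: Pp → Tt → Hh ← Ss ← Ee ← Bb
  Ss is a chain here and Ss is conditioned on, so the path is blocked at Ss.
Path 5: Pp → Tt → Hh ← Aa → Ee ← Bb
  Aa is a fork here and Aa is conditioned on, so the path is blocked at Aa.
Path 6: Pp → Tt ← Bb
  Tt is a collider and its descendant Hh is conditioned on, which opens it — no node blocks this path, so it is active.
At least one path is unblocked, so d-separation fails.

No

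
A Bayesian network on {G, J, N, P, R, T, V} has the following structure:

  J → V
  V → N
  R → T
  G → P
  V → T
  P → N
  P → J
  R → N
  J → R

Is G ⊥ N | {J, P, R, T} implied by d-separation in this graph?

Enumerating the 5 paths from G to N and testing each for blocking by {J, P, R, T}:
  1. G → P → N — P:chain[blocks] ⇒ blocked
  2. G → P → J → R → N — P:chain[blocks]; J:chain[blocks]; R:chain[blocks] ⇒ blocked
  3. G → P → J → R → T ← V → N — P:chain[blocks]; J:chain[blocks]; R:chain[blocks]; T:collider[open]; V:fork[open] ⇒ blocked
  4. G → P → J → V → N — P:chain[blocks]; J:chain[blocks]; V:chain[open] ⇒ blocked
  5. G → P → J → V → T ← R → N — P:chain[blocks]; J:chain[blocks]; V:chain[open]; T:collider[open]; R:fork[blocks] ⇒ blocked
Every path is blocked, so G and N are d-separated given {J, P, R, T}.

Yes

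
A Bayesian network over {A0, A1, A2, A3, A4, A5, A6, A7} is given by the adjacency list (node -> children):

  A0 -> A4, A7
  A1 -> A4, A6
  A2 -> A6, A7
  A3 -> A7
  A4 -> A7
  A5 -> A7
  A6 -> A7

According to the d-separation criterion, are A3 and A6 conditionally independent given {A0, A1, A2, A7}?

We examine all 4 paths between A3 and A6:
Path 1: A3 → A7 ← A4 ← A1 → A6
  A1 is a fork here and A1 is conditioned on, so the path is blocked at A1.
Path 2: A3 → A7 ← A6
  A7 is a collider and A7 is conditioned on, which opens it — no node blocks this path, so it is active.
Path 3: A3 → A7 ← A2 → A6
  A2 is a fork here and A2 is conditioned on, so the path is blocked at A2.
Path 4: A3 → A7 ← A0 → A4 ← A1 → A6
  A0 is a fork here and A0 is conditioned on, so the path is blocked at A0.
At least one path is unblocked, so d-separation fails.

No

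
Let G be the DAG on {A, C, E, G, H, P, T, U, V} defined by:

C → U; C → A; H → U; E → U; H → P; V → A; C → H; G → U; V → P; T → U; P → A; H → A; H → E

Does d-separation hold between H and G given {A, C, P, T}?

Yes

We examine all 6 paths between H and G:
  1. H → U ← G — U:collider[blocks] ⇒ blocked
  2. H → A ← C → U ← G — A:collider[open]; C:fork[blocks]; U:collider[blocks] ⇒ blocked
  3. H ← C → U ← G — C:fork[blocks]; U:collider[blocks] ⇒ blocked
  4. H → E → U ← G — E:chain[open]; U:collider[blocks] ⇒ blocked
  5. H → P → A ← C → U ← G — P:chain[blocks]; A:collider[open]; C:fork[blocks]; U:collider[blocks] ⇒ blocked
  6. H → P ← V → A ← C → U ← G — P:collider[open]; V:fork[open]; A:collider[open]; C:fork[blocks]; U:collider[blocks] ⇒ blocked
Since every path is blocked, d-separation holds.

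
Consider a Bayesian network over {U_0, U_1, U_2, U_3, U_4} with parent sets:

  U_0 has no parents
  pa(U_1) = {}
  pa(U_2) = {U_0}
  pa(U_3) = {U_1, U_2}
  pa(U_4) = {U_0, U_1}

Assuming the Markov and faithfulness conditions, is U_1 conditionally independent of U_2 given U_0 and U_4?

Yes

We examine all 2 paths between U_1 and U_2:
  1. U_1 → U_4 ← U_0 → U_2 — U_4:collider[open]; U_0:fork[blocks] ⇒ blocked
  2. U_1 → U_3 ← U_2 — U_3:collider[blocks] ⇒ blocked
Every path is blocked, so U_1 and U_2 are d-separated given {U_0, U_4}.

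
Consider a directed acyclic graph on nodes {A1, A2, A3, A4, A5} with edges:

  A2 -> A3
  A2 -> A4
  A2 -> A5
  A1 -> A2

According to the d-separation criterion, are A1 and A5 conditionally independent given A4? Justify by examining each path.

There is one path between A1 and A5:
Path 1: A1 → A2 → A5
  A2 is a chain and A2 is not conditioned on — no node blocks this path, so it is active.
Since the path A1 → A2 → A5 is active, A1 and A5 are not d-separated given {A4}.

No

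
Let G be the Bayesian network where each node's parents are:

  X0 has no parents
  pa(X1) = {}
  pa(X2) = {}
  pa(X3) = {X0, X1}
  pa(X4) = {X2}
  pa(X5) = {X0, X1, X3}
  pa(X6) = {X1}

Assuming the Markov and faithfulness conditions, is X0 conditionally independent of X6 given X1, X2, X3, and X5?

There are 4 undirected paths between X0 and X6; checking each against the conditioning set {X1, X2, X3, X5}:
Path 1: X0 → X5 ← X1 → X6
  X1 is a fork here and X1 is conditioned on, so the path is blocked at X1.
Path 2: X0 → X5 ← X3 ← X1 → X6
  X3 is a chain here and X3 is conditioned on, so the path is blocked at X3.
Path 3: X0 → X3 → X5 ← X1 → X6
  X3 is a chain here and X3 is conditioned on, so the path is blocked at X3.
Path 4: X0 → X3 ← X1 → X6
  X1 is a fork here and X1 is conditioned on, so the path is blocked at X1.
Since every path is blocked, d-separation holds.

Yes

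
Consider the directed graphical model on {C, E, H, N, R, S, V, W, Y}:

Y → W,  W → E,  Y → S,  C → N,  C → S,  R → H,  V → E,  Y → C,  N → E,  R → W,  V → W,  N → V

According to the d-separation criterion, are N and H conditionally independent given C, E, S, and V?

Enumerating the 6 paths from N to H and testing each for blocking by {C, E, S, V}:
  1. N ← C → S ← Y → W ← R → H — C:fork[blocks]; S:collider[open]; Y:fork[open]; W:collider[open]; R:fork[open] ⇒ blocked
  2. N ← C ← Y → W ← R → H — C:chain[blocks]; Y:fork[open]; W:collider[open]; R:fork[open] ⇒ blocked
  3. N → V → W ← R → H — V:chain[blocks]; W:collider[open]; R:fork[open] ⇒ blocked
  4. N → V → E ← W ← R → H — V:chain[blocks]; E:collider[open]; W:chain[open]; R:fork[open] ⇒ blocked
  5. N → E ← W ← R → H — E:collider[open]; W:chain[open]; R:fork[open] ⇒ active
  6. N → E ← V → W ← R → H — E:collider[open]; V:fork[blocks]; W:collider[open]; R:fork[open] ⇒ blocked
Because an active path exists, N and H are not d-separated.

No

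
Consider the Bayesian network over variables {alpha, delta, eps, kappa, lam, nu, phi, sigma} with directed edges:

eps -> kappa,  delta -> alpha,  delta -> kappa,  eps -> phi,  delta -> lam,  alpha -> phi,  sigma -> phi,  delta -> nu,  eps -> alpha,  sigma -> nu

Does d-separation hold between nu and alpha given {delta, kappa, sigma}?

6 paths connect nu and alpha; each must be blocked for d-separation to hold:
Path 1: nu ← sigma → phi ← alpha
  sigma is a fork here and sigma is conditioned on, so the path is blocked at sigma.
Path 2: nu ← sigma → phi ← eps → kappa ← delta → alpha
  sigma is a fork here and sigma is conditioned on, so the path is blocked at sigma.
Path 3: nu ← sigma → phi ← eps → alpha
  sigma is a fork here and sigma is conditioned on, so the path is blocked at sigma.
Path 4: nu ← delta → kappa ← eps → alpha
  delta is a fork here and delta is conditioned on, so the path is blocked at delta.
Path 5: nu ← delta → kappa ← eps → phi ← alpha
  delta is a fork here and delta is conditioned on, so the path is blocked at delta.
Path 6: nu ← delta → alpha
  delta is a fork here and delta is conditioned on, so the path is blocked at delta.
Every path is blocked, so nu and alpha are d-separated given {delta, kappa, sigma}.

Yes — nu and alpha are d-separated given {delta, kappa, sigma}.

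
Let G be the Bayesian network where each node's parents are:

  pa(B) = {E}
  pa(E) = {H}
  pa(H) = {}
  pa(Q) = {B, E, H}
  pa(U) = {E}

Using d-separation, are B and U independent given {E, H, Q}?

Yes

3 paths connect B and U; each must be blocked for d-separation to hold:
Path 1: B ← E → U
  E is a fork here and E is conditioned on, so the path is blocked at E.
Path 2: B → Q ← E → U
  E is a fork here and E is conditioned on, so the path is blocked at E.
Path 3: B → Q ← H → E → U
  H is a fork here and H is conditioned on, so the path is blocked at H.
Every path is blocked, so B and U are d-separated given {E, H, Q}.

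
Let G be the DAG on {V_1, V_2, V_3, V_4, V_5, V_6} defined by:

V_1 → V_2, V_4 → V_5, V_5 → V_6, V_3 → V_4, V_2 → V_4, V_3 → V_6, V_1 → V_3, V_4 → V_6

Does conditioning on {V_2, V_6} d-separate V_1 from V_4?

No

We examine all 4 paths between V_1 and V_4:
Path 1: V_1 → V_2 → V_4
  V_2 is a chain here and V_2 is conditioned on, so the path is blocked at V_2.
Path 2: V_1 → V_3 → V_6 ← V_5 ← V_4
  V_3 is a chain and V_3 is not conditioned on; V_6 is a collider and V_6 is conditioned on, which opens it; V_5 is a chain and V_5 is not conditioned on — no node blocks this path, so it is active.
Path 3: V_1 → V_3 → V_6 ← V_4
  V_3 is a chain and V_3 is not conditioned on; V_6 is a collider and V_6 is conditioned on, which opens it — no node blocks this path, so it is active.
Path 4: V_1 → V_3 → V_4
  V_3 is a chain and V_3 is not conditioned on — no node blocks this path, so it is active.
At least one path is unblocked, so d-separation fails.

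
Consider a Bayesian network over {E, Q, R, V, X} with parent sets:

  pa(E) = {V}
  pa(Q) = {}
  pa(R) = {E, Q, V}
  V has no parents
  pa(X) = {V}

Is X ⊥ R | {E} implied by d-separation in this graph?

No

2 paths connect X and R; each must be blocked for d-separation to hold:
  1. X ← V → E → R — V:fork[open]; E:chain[blocks] ⇒ blocked
  2. X ← V → R — V:fork[open] ⇒ active
Because an active path exists, X and R are not d-separated.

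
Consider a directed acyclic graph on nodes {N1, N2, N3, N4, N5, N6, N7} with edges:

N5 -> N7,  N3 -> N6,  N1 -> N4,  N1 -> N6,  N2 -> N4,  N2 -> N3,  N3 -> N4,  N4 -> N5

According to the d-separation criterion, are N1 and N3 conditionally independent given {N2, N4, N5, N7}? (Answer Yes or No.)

No

3 paths connect N1 and N3; each must be blocked for d-separation to hold:
Path 1: N1 → N4 ← N3
  N4 is a collider and N4 is conditioned on, which opens it — no node blocks this path, so it is active.
Path 2: N1 → N4 ← N2 → N3
  N2 is a fork here and N2 is conditioned on, so the path is blocked at N2.
Path 3: N1 → N6 ← N3
  N6 is a collider here and neither N6 nor any of its descendants is conditioned on, so the collider stays closed — the path is blocked at N6.
At least one path is unblocked, so d-separation fails.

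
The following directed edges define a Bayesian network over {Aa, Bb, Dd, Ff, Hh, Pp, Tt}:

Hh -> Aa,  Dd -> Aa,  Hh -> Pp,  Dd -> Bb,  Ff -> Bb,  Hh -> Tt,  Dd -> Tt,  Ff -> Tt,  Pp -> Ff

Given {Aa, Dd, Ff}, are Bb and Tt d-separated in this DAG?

Yes — Bb and Tt are d-separated given {Aa, Dd, Ff}.

We examine all 6 paths between Bb and Tt:
Path 1: Bb ← Ff ← Pp ← Hh → Tt
  Ff is a chain here and Ff is conditioned on, so the path is blocked at Ff.
Path 2: Bb ← Ff ← Pp ← Hh → Aa ← Dd → Tt
  Ff is a chain here and Ff is conditioned on, so the path is blocked at Ff.
Path 3: Bb ← Ff → Tt
  Ff is a fork here and Ff is conditioned on, so the path is blocked at Ff.
Path 4: Bb ← Dd → Tt
  Dd is a fork here and Dd is conditioned on, so the path is blocked at Dd.
Path 5: Bb ← Dd → Aa ← Hh → Pp → Ff → Tt
  Dd is a fork here and Dd is conditioned on, so the path is blocked at Dd.
Path 6: Bb ← Dd → Aa ← Hh → Tt
  Dd is a fork here and Dd is conditioned on, so the path is blocked at Dd.
Every path is blocked, so Bb and Tt are d-separated given {Aa, Dd, Ff}.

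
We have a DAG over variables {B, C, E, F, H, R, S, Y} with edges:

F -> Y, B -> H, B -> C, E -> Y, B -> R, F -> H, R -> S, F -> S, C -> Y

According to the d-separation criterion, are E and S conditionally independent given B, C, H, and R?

Enumerating the 4 paths from E to S and testing each for blocking by {B, C, H, R}:
  1. E → Y ← F → H ← B → R → S — Y:collider[blocks]; F:fork[open]; H:collider[open]; B:fork[blocks]; R:chain[blocks] ⇒ blocked
  2. E → Y ← F → S — Y:collider[blocks]; F:fork[open] ⇒ blocked
  3. E → Y ← C ← B → H ← F → S — Y:collider[blocks]; C:chain[blocks]; B:fork[blocks]; H:collider[open]; F:fork[open] ⇒ blocked
  4. E → Y ← C ← B → R → S — Y:collider[blocks]; C:chain[blocks]; B:fork[blocks]; R:chain[blocks] ⇒ blocked
All paths are blocked; E ⊥ S | {B, C, H, R} holds.

Yes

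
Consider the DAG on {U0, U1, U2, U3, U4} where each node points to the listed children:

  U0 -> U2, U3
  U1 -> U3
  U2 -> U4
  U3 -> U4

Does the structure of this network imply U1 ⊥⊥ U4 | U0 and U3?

2 paths connect U1 and U4; each must be blocked for d-separation to hold:
Path 1: U1 → U3 ← U0 → U2 → U4
  U0 is a fork here and U0 is conditioned on, so the path is blocked at U0.
Path 2: U1 → U3 → U4
  U3 is a chain here and U3 is conditioned on, so the path is blocked at U3.
Every path is blocked, so U1 and U4 are d-separated given {U0, U3}.

Yes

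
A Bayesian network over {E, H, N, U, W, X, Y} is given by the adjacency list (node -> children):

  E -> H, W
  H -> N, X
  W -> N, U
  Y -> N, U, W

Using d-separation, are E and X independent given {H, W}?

Enumerating the 4 paths from E to X and testing each for blocking by {H, W}:
  1. E → W → U ← Y → N ← H → X — W:chain[blocks]; U:collider[blocks]; Y:fork[open]; N:collider[blocks]; H:fork[blocks] ⇒ blocked
  2. E → W → N ← H → X — W:chain[blocks]; N:collider[blocks]; H:fork[blocks] ⇒ blocked
  3. E → W ← Y → N ← H → X — W:collider[open]; Y:fork[open]; N:collider[blocks]; H:fork[blocks] ⇒ blocked
  4. E → H → X — H:chain[blocks] ⇒ blocked
All paths are blocked; E ⊥ X | {H, W} holds.

Yes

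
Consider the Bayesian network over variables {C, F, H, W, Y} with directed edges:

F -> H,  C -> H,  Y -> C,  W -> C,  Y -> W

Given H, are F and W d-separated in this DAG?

2 paths connect F and W; each must be blocked for d-separation to hold:
Path 1: F → H ← C ← Y → W
  H is a collider and H is conditioned on, which opens it; C is a chain and C is not conditioned on; Y is a fork and Y is not conditioned on — no node blocks this path, so it is active.
Path 2: F → H ← C ← W
  H is a collider and H is conditioned on, which opens it; C is a chain and C is not conditioned on — no node blocks this path, so it is active.
Since the path F → H ← C ← Y → W is active, F and W are not d-separated given {H}.

No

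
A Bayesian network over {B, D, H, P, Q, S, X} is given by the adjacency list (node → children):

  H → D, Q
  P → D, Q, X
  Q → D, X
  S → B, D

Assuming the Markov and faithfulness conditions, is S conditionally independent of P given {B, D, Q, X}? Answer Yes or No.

5 paths connect S and P; each must be blocked for d-separation to hold:
Path 1: S → D ← Q ← P
  Q is a chain here and Q is conditioned on, so the path is blocked at Q.
Path 2: S → D ← Q → X ← P
  Q is a fork here and Q is conditioned on, so the path is blocked at Q.
Path 3: S → D ← P
  D is a collider and D is conditioned on, which opens it — no node blocks this path, so it is active.
Path 4: S → D ← H → Q ← P
  D is a collider and D is conditioned on, which opens it; H is a fork and H is not conditioned on; Q is a collider and Q is conditioned on, which opens it — no node blocks this path, so it is active.
Path 5: S → D ← H → Q → X ← P
  Q is a chain here and Q is conditioned on, so the path is blocked at Q.
At least one path is unblocked, so d-separation fails.

No — S and P are not d-separated given {B, D, Q, X}.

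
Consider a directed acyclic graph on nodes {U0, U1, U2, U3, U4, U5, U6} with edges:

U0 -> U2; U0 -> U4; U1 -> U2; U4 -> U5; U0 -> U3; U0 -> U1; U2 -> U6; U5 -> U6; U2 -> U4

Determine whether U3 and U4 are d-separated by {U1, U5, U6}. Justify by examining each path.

No

5 paths connect U3 and U4; each must be blocked for d-separation to hold:
  1. U3 ← U0 → U4 — U0:fork[open] ⇒ active
  2. U3 ← U0 → U2 → U4 — U0:fork[open]; U2:chain[open] ⇒ active
  3. U3 ← U0 → U2 → U6 ← U5 ← U4 — U0:fork[open]; U2:chain[open]; U6:collider[open]; U5:chain[blocks] ⇒ blocked
  4. U3 ← U0 → U1 → U2 → U4 — U0:fork[open]; U1:chain[blocks]; U2:chain[open] ⇒ blocked
  5. U3 ← U0 → U1 → U2 → U6 ← U5 ← U4 — U0:fork[open]; U1:chain[blocks]; U2:chain[open]; U6:collider[open]; U5:chain[blocks] ⇒ blocked
At least one path is unblocked, so d-separation fails.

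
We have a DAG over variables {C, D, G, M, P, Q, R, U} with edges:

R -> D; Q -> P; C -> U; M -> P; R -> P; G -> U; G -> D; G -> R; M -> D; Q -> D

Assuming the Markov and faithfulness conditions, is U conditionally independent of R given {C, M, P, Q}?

Enumerating the 4 paths from U to R and testing each for blocking by {C, M, P, Q}:
Path 1: U ← G → R
  G is a fork and G is not conditioned on — no node blocks this path, so it is active.
Path 2: U ← G → D ← Q → P ← R
  D is a collider here and neither D nor any of its descendants is conditioned on, so the collider stays closed — the path is blocked at D.
Path 3: U ← G → D ← R
  D is a collider here and neither D nor any of its descendants is conditioned on, so the collider stays closed — the path is blocked at D.
Path 4: U ← G → D ← M → P ← R
  D is a collider here and neither D nor any of its descendants is conditioned on, so the collider stays closed — the path is blocked at D.
At least one path is unblocked, so d-separation fails.

No — U and R are not d-separated given {C, M, P, Q}.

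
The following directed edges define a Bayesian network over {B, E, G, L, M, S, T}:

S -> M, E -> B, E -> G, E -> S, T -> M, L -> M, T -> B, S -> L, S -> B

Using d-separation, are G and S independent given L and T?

No — G and S are not d-separated given {L, T}.

There are 4 undirected paths between G and S; checking each against the conditioning set {L, T}:
Path 1: G ← E → S
  E is a fork and E is not conditioned on — no node blocks this path, so it is active.
Path 2: G ← E → B ← S
  B is a collider here and neither B nor any of its descendants is conditioned on, so the collider stays closed — the path is blocked at B.
Path 3: G ← E → B ← T → M ← S
  B is a collider here and neither B nor any of its descendants is conditioned on, so the collider stays closed — the path is blocked at B.
Path 4: G ← E → B ← T → M ← L ← S
  B is a collider here and neither B nor any of its descendants is conditioned on, so the collider stays closed — the path is blocked at B.
At least one path is unblocked, so d-separation fails.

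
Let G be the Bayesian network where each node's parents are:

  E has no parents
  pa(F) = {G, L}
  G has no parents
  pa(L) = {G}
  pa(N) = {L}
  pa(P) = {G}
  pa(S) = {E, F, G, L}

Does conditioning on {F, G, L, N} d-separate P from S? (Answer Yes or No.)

Yes

5 paths connect P and S; each must be blocked for d-separation to hold:
Path 1: P ← G → S
  G is a fork here and G is conditioned on, so the path is blocked at G.
Path 2: P ← G → L → S
  G is a fork here and G is conditioned on, so the path is blocked at G.
Path 3: P ← G → L → F → S
  G is a fork here and G is conditioned on, so the path is blocked at G.
Path 4: P ← G → F → S
  G is a fork here and G is conditioned on, so the path is blocked at G.
Path 5: P ← G → F ← L → S
  G is a fork here and G is conditioned on, so the path is blocked at G.
Every path is blocked, so P and S are d-separated given {F, G, L, N}.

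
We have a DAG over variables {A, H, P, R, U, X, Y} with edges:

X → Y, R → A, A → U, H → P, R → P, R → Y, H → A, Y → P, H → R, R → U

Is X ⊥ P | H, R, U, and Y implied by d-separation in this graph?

Yes

We examine all 5 paths between X and P:
Path 1: X → Y ← R ← H → P
  R is a chain here and R is conditioned on, so the path is blocked at R.
Path 2: X → Y ← R → U ← A ← H → P
  R is a fork here and R is conditioned on, so the path is blocked at R.
Path 3: X → Y ← R → A ← H → P
  R is a fork here and R is conditioned on, so the path is blocked at R.
Path 4: X → Y ← R → P
  R is a fork here and R is conditioned on, so the path is blocked at R.
Path 5: X → Y → P
  Y is a chain here and Y is conditioned on, so the path is blocked at Y.
Since every path is blocked, d-separation holds.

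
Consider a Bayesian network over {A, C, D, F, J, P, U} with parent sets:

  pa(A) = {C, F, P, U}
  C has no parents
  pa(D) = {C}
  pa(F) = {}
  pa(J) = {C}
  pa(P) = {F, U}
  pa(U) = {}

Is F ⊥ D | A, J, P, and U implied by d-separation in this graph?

3 paths connect F and D; each must be blocked for d-separation to hold:
Path 1: F → P ← U → A ← C → D
  U is a fork here and U is conditioned on, so the path is blocked at U.
Path 2: F → P → A ← C → D
  P is a chain here and P is conditioned on, so the path is blocked at P.
Path 3: F → A ← C → D
  A is a collider and A is conditioned on, which opens it; C is a fork and C is not conditioned on — no node blocks this path, so it is active.
Since the path F → A ← C → D is active, F and D are not d-separated given {A, J, P, U}.

No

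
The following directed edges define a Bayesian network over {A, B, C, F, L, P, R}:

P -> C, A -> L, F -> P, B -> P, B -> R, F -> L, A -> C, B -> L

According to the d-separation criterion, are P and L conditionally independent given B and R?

Enumerating the 3 paths from P to L and testing each for blocking by {B, R}:
Path 1: P ← F → L
  F is a fork and F is not conditioned on — no node blocks this path, so it is active.
Path 2: P → C ← A → L
  C is a collider here and neither C nor any of its descendants is conditioned on, so the collider stays closed — the path is blocked at C.
Path 3: P ← B → L
  B is a fork here and B is conditioned on, so the path is blocked at B.
Since the path P ← F → L is active, P and L are not d-separated given {B, R}.

No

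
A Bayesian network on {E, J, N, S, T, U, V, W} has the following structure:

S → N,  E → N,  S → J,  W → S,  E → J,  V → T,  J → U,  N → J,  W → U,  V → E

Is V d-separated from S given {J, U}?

6 paths connect V and S; each must be blocked for d-separation to hold:
Path 1: V → E → N ← S
  E is a chain and E is not conditioned on; N is a collider and its descendant U is conditioned on, which opens it — no node blocks this path, so it is active.
Path 2: V → E → N → J → U ← W → S
  J is a chain here and J is conditioned on, so the path is blocked at J.
Path 3: V → E → N → J ← S
  E is a chain and E is not conditioned on; N is a chain and N is not conditioned on; J is a collider and J is conditioned on, which opens it — no node blocks this path, so it is active.
Path 4: V → E → J ← N ← S
  E is a chain and E is not conditioned on; J is a collider and J is conditioned on, which opens it; N is a chain and N is not conditioned on — no node blocks this path, so it is active.
Path 5: V → E → J → U ← W → S
  J is a chain here and J is conditioned on, so the path is blocked at J.
Path 6: V → E → J ← S
  E is a chain and E is not conditioned on; J is a collider and J is conditioned on, which opens it — no node blocks this path, so it is active.
Because an active path exists, V and S are not d-separated.

No — V and S are not d-separated given {J, U}.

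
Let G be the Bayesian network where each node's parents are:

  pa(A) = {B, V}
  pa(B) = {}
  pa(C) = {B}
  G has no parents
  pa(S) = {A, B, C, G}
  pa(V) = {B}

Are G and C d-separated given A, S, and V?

Enumerating the 4 paths from G to C and testing each for blocking by {A, S, V}:
Path 1: G → S ← A ← V ← B → C
  A is a chain here and A is conditioned on, so the path is blocked at A.
Path 2: G → S ← A ← B → C
  A is a chain here and A is conditioned on, so the path is blocked at A.
Path 3: G → S ← C
  S is a collider and S is conditioned on, which opens it — no node blocks this path, so it is active.
Path 4: G → S ← B → C
  S is a collider and S is conditioned on, which opens it; B is a fork and B is not conditioned on — no node blocks this path, so it is active.
Since the path G → S ← C is active, G and C are not d-separated given {A, S, V}.

No — G and C are not d-separated given {A, S, V}.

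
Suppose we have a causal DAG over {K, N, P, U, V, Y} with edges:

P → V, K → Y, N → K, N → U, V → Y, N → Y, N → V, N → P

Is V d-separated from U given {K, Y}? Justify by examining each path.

No

Enumerating the 4 paths from V to U and testing each for blocking by {K, Y}:
  1. V ← N → U — N:fork[open] ⇒ active
  2. V → Y ← N → U — Y:collider[open]; N:fork[open] ⇒ active
  3. V → Y ← K ← N → U — Y:collider[open]; K:chain[blocks]; N:fork[open] ⇒ blocked
  4. V ← P ← N → U — P:chain[open]; N:fork[open] ⇒ active
Because an active path exists, V and U are not d-separated.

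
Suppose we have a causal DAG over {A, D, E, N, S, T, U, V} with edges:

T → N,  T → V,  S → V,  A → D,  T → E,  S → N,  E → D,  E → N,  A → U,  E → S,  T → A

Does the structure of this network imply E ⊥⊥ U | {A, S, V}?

We examine all 6 paths between E and U:
Path 1: E → S → V ← T → A → U
  S is a chain here and S is conditioned on, so the path is blocked at S.
Path 2: E → S → N ← T → A → U
  S is a chain here and S is conditioned on, so the path is blocked at S.
Path 3: E → D ← A → U
  D is a collider here and neither D nor any of its descendants is conditioned on, so the collider stays closed — the path is blocked at D.
Path 4: E → N ← S → V ← T → A → U
  N is a collider here and neither N nor any of its descendants is conditioned on, so the collider stays closed — the path is blocked at N.
Path 5: E → N ← T → A → U
  N is a collider here and neither N nor any of its descendants is conditioned on, so the collider stays closed — the path is blocked at N.
Path 6: E ← T → A → U
  A is a chain here and A is conditioned on, so the path is blocked at A.
Every path is blocked, so E and U are d-separated given {A, S, V}.

Yes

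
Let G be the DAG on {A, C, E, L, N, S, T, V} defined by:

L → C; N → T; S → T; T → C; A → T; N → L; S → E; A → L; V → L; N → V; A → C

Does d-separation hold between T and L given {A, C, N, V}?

6 paths connect T and L; each must be blocked for d-separation to hold:
  1. T → C ← A → L — C:collider[open]; A:fork[blocks] ⇒ blocked
  2. T → C ← L — C:collider[open] ⇒ active
  3. T ← A → C ← L — A:fork[blocks]; C:collider[open] ⇒ blocked
  4. T ← A → L — A:fork[blocks] ⇒ blocked
  5. T ← N → V → L — N:fork[blocks]; V:chain[blocks] ⇒ blocked
  6. T ← N → L — N:fork[blocks] ⇒ blocked
Since the path T → C ← L is active, T and L are not d-separated given {A, C, N, V}.

No — T and L are not d-separated given {A, C, N, V}.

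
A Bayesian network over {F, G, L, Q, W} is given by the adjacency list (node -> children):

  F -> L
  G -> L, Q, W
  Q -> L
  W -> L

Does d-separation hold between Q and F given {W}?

Yes

We examine all 3 paths between Q and F:
Path 1: Q → L ← F
  L is a collider here and neither L nor any of its descendants is conditioned on, so the collider stays closed — the path is blocked at L.
Path 2: Q ← G → L ← F
  L is a collider here and neither L nor any of its descendants is conditioned on, so the collider stays closed — the path is blocked at L.
Path 3: Q ← G → W → L ← F
  W is a chain here and W is conditioned on, so the path is blocked at W.
All paths are blocked; Q ⊥ F | {W} holds.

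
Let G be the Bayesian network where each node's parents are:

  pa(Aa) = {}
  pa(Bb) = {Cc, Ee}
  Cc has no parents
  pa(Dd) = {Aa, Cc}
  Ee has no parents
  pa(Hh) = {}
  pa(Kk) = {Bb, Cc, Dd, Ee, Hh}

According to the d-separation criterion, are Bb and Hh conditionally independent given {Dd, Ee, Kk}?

No — Bb and Hh are not d-separated given {Dd, Ee, Kk}.

There are 4 undirected paths between Bb and Hh; checking each against the conditioning set {Dd, Ee, Kk}:
  1. Bb → Kk ← Hh — Kk:collider[open] ⇒ active
  2. Bb ← Ee → Kk ← Hh — Ee:fork[blocks]; Kk:collider[open] ⇒ blocked
  3. Bb ← Cc → Kk ← Hh — Cc:fork[open]; Kk:collider[open] ⇒ active
  4. Bb ← Cc → Dd → Kk ← Hh — Cc:fork[open]; Dd:chain[blocks]; Kk:collider[open] ⇒ blocked
Because an active path exists, Bb and Hh are not d-separated.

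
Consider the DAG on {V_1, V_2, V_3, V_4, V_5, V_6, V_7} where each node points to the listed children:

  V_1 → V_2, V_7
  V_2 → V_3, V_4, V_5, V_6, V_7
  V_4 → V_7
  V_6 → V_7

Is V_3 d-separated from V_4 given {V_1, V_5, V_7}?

There are 4 undirected paths between V_3 and V_4; checking each against the conditioning set {V_1, V_5, V_7}:
Path 1: V_3 ← V_2 → V_6 → V_7 ← V_4
  V_2 is a fork and V_2 is not conditioned on; V_6 is a chain and V_6 is not conditioned on; V_7 is a collider and V_7 is conditioned on, which opens it — no node blocks this path, so it is active.
Path 2: V_3 ← V_2 → V_4
  V_2 is a fork and V_2 is not conditioned on — no node blocks this path, so it is active.
Path 3: V_3 ← V_2 ← V_1 → V_7 ← V_4
  V_1 is a fork here and V_1 is conditioned on, so the path is blocked at V_1.
Path 4: V_3 ← V_2 → V_7 ← V_4
  V_2 is a fork and V_2 is not conditioned on; V_7 is a collider and V_7 is conditioned on, which opens it — no node blocks this path, so it is active.
Since the path V_3 ← V_2 → V_6 → V_7 ← V_4 is active, V_3 and V_4 are not d-separated given {V_1, V_5, V_7}.

No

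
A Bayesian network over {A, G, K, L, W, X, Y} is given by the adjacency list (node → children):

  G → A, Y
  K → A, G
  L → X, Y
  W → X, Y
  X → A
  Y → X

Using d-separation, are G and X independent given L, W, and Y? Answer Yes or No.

Yes

We examine all 5 paths between G and X:
Path 1: G ← K → A ← X
  A is a collider here and neither A nor any of its descendants is conditioned on, so the collider stays closed — the path is blocked at A.
Path 2: G → A ← X
  A is a collider here and neither A nor any of its descendants is conditioned on, so the collider stays closed — the path is blocked at A.
Path 3: G → Y ← L → X
  L is a fork here and L is conditioned on, so the path is blocked at L.
Path 4: G → Y → X
  Y is a chain here and Y is conditioned on, so the path is blocked at Y.
Path 5: G → Y ← W → X
  W is a fork here and W is conditioned on, so the path is blocked at W.
Since every path is blocked, d-separation holds.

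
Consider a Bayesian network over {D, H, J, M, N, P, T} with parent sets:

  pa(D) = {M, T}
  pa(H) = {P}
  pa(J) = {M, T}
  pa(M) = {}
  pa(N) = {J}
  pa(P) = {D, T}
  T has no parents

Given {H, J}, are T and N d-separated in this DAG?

3 paths connect T and N; each must be blocked for d-separation to hold:
Path 1: T → D ← M → J → N
  J is a chain here and J is conditioned on, so the path is blocked at J.
Path 2: T → J → N
  J is a chain here and J is conditioned on, so the path is blocked at J.
Path 3: T → P ← D ← M → J → N
  J is a chain here and J is conditioned on, so the path is blocked at J.
Every path is blocked, so T and N are d-separated given {H, J}.

Yes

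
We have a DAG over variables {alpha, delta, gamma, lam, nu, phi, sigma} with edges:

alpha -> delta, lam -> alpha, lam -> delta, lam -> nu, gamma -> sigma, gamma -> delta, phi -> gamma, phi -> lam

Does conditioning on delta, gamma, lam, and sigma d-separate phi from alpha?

4 paths connect phi and alpha; each must be blocked for d-separation to hold:
Path 1: phi → lam → delta ← alpha
  lam is a chain here and lam is conditioned on, so the path is blocked at lam.
Path 2: phi → lam → alpha
  lam is a chain here and lam is conditioned on, so the path is blocked at lam.
Path 3: phi → gamma → delta ← lam → alpha
  gamma is a chain here and gamma is conditioned on, so the path is blocked at gamma.
Path 4: phi → gamma → delta ← alpha
  gamma is a chain here and gamma is conditioned on, so the path is blocked at gamma.
Every path is blocked, so phi and alpha are d-separated given {delta, gamma, lam, sigma}.

Yes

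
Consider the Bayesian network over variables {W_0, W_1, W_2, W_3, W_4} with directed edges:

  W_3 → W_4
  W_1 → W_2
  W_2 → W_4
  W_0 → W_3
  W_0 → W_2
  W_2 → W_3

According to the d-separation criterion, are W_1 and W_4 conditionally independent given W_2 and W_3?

Enumerating the 3 paths from W_1 to W_4 and testing each for blocking by {W_2, W_3}:
Path 1: W_1 → W_2 → W_3 → W_4
  W_2 is a chain here and W_2 is conditioned on, so the path is blocked at W_2.
Path 2: W_1 → W_2 ← W_0 → W_3 → W_4
  W_3 is a chain here and W_3 is conditioned on, so the path is blocked at W_3.
Path 3: W_1 → W_2 → W_4
  W_2 is a chain here and W_2 is conditioned on, so the path is blocked at W_2.
All paths are blocked; W_1 ⊥ W_4 | {W_2, W_3} holds.

Yes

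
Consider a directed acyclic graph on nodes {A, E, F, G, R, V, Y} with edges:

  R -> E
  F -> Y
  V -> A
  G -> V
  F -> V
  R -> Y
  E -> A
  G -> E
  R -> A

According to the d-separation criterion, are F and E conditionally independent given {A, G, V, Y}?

No — F and E are not d-separated given {A, G, V, Y}.

We examine all 6 paths between F and E:
Path 1: F → V → A ← R → E
  V is a chain here and V is conditioned on, so the path is blocked at V.
Path 2: F → V → A ← E
  V is a chain here and V is conditioned on, so the path is blocked at V.
Path 3: F → V ← G → E
  G is a fork here and G is conditioned on, so the path is blocked at G.
Path 4: F → Y ← R → A ← V ← G → E
  V is a chain here and V is conditioned on, so the path is blocked at V.
Path 5: F → Y ← R → A ← E
  Y is a collider and Y is conditioned on, which opens it; R is a fork and R is not conditioned on; A is a collider and A is conditioned on, which opens it — no node blocks this path, so it is active.
Path 6: F → Y ← R → E
  Y is a collider and Y is conditioned on, which opens it; R is a fork and R is not conditioned on — no node blocks this path, so it is active.
Because an active path exists, F and E are not d-separated.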